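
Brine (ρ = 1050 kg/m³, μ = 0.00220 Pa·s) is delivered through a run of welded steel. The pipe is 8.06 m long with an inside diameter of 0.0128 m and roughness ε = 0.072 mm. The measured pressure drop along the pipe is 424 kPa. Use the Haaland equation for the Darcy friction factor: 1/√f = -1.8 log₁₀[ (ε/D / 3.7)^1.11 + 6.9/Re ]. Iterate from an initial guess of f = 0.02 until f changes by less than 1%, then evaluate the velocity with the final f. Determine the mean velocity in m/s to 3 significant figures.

Rearranging Darcy-Weisbach: V = √(2·ΔP·D/(f·L·ρ)). With ε/D = 7.2e-05/0.0128 = 0.00562, iterate starting from f = 0.02:
  f = 0.02 → V = √(2·4.24e+05·0.0128/(0.02·8.06·1050)) = 8.008 m/s; Re = ρVD/μ = 4.892e+04; f → 0.03312
  f = 0.03312 → V = 6.223 m/s; Re = 3.802e+04; f → 0.03354
  f = 0.03354 → V = 6.183 m/s; Re = 3.778e+04; f → 0.03356
Converged (Δf/f < 1%). With the final f = 0.03356: V = √(2·4.24e+05·0.0128/(0.03356·8.06·1050)) = 6.182 m/s.

V ≈ 6.18 m/s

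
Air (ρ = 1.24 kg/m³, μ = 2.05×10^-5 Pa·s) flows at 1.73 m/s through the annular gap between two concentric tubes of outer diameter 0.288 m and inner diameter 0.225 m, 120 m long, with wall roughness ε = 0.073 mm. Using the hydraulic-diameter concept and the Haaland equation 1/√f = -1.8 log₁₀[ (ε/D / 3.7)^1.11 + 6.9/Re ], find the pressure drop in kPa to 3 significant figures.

ΔP ≈ 0.127 kPa

Hydraulic diameter D_h = 4A/P = D_o - D_i = 0.288 - 0.225 = 0.063 m.
Re = ρVD_h/μ = 1.24·1.73·0.063/2.05e-05 = 6593.
ε/D_h = 7.3e-05/0.063 = 0.00116; Haaland gives 1/√f = -1.8 log₁₀[0.000129+0.00105] = 5.274, so f = 0.03596.
ΔP = f(L/D_h)(ρV²/2) = 0.03596·120/0.063·1.856 = 127.1 Pa.
ΔP = 0.127 kPa.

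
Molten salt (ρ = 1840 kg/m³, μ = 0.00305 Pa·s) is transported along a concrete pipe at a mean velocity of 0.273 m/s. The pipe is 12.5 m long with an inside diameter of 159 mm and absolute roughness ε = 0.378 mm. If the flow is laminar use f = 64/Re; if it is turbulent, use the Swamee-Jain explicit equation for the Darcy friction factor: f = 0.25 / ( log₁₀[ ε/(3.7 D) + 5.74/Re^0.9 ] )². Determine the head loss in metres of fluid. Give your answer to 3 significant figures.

h_f ≈ 0.00886 m

Reynolds number Re = ρVD/μ = 1840 · 0.273 · 0.159 / 0.00305 = 2.619e+04.
Re > 4000 → turbulent. Relative roughness ε/D = 0.000378/0.159 = 0.00238. Swamee-Jain: f = 0.25/(log₁₀[0.00238/3.7 + 5.74/2.619e+04^0.9])² = 0.25/(log₁₀[0.000643 + 0.000606])² = 0.25/(-2.904)² = 0.02965.
Darcy-Weisbach: ΔP = f(L/D)(ρV²/2) = 0.02965·(12.5/0.159)·(1840·0.273²/2) = 0.02965·78.62·68.57 = 159.9 Pa.
Head loss h_f = ΔP/(ρg) = 159.9/(1840·9.81) = 0.00886 m.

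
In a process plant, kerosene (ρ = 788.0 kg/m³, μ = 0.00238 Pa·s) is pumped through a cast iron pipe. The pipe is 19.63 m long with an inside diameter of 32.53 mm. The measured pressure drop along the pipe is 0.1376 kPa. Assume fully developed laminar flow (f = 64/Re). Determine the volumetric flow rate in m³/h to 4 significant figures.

For laminar flow, f = 64/Re with Re = ρVD/μ, so Darcy-Weisbach reduces to ΔP = 32μLV/D². Solving for V: V = ΔP·D²/(32μL) = 137.6·(0.03253)²/(32·0.00238·19.63) = 0.0974 m/s.
Check: Re = ρVD/μ = 788·0.0974·0.03253/0.00238 = 1049 < 2300, so the laminar assumption holds.
Q = V·A = 0.0974·(π/4·0.03253²) = 8.095e-05 m³/s = 0.2914 m³/h.

Q ≈ 0.2914 m³/h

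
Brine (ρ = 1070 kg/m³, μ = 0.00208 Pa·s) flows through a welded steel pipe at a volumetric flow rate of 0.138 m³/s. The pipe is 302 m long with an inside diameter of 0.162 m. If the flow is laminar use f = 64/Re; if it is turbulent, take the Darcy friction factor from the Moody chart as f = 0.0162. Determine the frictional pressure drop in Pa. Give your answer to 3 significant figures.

ΔP ≈ 724000 Pa

Cross-sectional area A = πD²/4 = π(0.162)²/4 = 0.02061 m²; mean velocity V = Q/A = 0.138/0.02061 = 6.695 m/s.
Reynolds number Re = ρVD/μ = 1070 · 6.695 · 0.162 / 0.00208 = 5.579e+05.
Re > 4000 → turbulent; use the Moody-chart value f = 0.0162.
Darcy-Weisbach: ΔP = f(L/D)(ρV²/2) = 0.0162·(302/0.162)·(1070·6.695²/2) = 0.0162·1864·2.398e+04 = 7.242e+05 Pa.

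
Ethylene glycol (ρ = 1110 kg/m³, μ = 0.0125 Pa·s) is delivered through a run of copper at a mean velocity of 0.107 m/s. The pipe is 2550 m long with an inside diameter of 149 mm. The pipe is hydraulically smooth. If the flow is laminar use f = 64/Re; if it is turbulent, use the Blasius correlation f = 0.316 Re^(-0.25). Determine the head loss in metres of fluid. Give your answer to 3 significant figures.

Reynolds number Re = ρVD/μ = 1110 · 0.107 · 0.149 / 0.0125 = 1416.
Re < 2300 → laminar flow, so f = 64/Re = 64/1416 = 0.04521 (the turbulent correlation is not needed).
Darcy-Weisbach: ΔP = f(L/D)(ρV²/2) = 0.04521·(2550/0.149)·(1110·0.107²/2) = 0.04521·1.711e+04·6.354 = 4916 Pa.
Head loss h_f = ΔP/(ρg) = 4916/(1110·9.81) = 0.451 m.

h_f ≈ 0.451 m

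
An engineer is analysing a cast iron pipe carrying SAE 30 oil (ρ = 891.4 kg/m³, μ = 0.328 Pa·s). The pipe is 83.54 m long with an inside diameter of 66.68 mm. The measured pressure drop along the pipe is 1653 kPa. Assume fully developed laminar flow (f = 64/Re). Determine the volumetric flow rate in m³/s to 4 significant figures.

Q ≈ 0.02927 m³/s

For laminar flow, f = 64/Re with Re = ρVD/μ, so Darcy-Weisbach reduces to ΔP = 32μLV/D². Solving for V: V = ΔP·D²/(32μL) = 1.653e+06·(0.06668)²/(32·0.328·83.54) = 8.382 m/s.
Check: Re = ρVD/μ = 891.4·8.382·0.06668/0.328 = 1519 < 2300, so the laminar assumption holds.
Q = V·A = 8.382·(π/4·0.06668²) = 0.02927 m³/s = 0.02927 m³/s.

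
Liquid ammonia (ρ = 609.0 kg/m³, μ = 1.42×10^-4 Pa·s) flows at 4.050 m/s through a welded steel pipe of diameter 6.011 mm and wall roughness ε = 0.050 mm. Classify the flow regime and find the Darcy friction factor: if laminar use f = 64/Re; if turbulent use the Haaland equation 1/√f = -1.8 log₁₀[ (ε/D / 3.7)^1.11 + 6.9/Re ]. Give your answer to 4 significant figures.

f ≈ 0.03632

Re = ρVD/μ = 609·4.05·0.006011/0.000142 = 1.044e+05.
Re > 4000 → turbulent. ε/D = 5e-05/0.006011 = 0.00832; Haaland: 1/√f = -1.8 log₁₀[0.00115 + 6.61e-05] = 5.247, so f = 0.03632.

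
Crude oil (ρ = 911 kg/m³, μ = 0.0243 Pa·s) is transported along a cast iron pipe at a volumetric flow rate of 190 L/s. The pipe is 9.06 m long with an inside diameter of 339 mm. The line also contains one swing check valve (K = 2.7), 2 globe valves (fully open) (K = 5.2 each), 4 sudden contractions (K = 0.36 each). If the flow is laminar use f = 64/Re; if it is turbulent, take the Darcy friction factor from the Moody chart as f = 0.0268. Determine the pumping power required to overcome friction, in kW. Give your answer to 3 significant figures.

Q = 190 L/s = 190/1000 = 0.19 m³/s.
Cross-sectional area A = πD²/4 = π(0.339)²/4 = 0.09026 m²; mean velocity V = Q/A = 0.19/0.09026 = 2.105 m/s.
Reynolds number Re = ρVD/μ = 911 · 2.105 · 0.339 / 0.0243 = 2.675e+04.
Re > 4000 → turbulent; use the Moody-chart value f = 0.0268.
Total minor-loss coefficient ΣK = 1·2.7 + 2·5.2 + 4·0.36 = 14.5.
ΔP = [f·L/D + ΣK]·(ρV²/2) = [0.0268·9.06/0.339 + 14.5]·(911·2.105²/2) = [0.7162 + 14.5]·2018 = 3.079e+04 Pa.
Pumping power P = QΔP = 0.19·3.079e+04 = 5851 W = 5.85 kW.

P ≈ 5.85 kW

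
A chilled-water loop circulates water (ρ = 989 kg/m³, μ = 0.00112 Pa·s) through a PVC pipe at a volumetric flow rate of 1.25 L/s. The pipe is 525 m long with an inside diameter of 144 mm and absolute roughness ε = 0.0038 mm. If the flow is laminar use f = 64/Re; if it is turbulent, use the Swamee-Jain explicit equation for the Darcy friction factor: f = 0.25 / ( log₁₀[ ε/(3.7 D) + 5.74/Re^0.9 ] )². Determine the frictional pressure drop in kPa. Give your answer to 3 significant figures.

Q = 1.25 L/s = 1.25/1000 = 0.00125 m³/s.
Cross-sectional area A = πD²/4 = π(0.144)²/4 = 0.01629 m²; mean velocity V = Q/A = 0.00125/0.01629 = 0.07675 m/s.
Reynolds number Re = ρVD/μ = 989 · 0.07675 · 0.144 / 0.00112 = 9760.
Re > 4000 → turbulent. Relative roughness ε/D = 3.8e-06/0.144 = 2.64e-05. Swamee-Jain: f = 0.25/(log₁₀[2.64e-05/3.7 + 5.74/9760^0.9])² = 0.25/(log₁₀[7.13e-06 + 0.00147])² = 0.25/(-2.829)² = 0.03123.
Darcy-Weisbach: ΔP = f(L/D)(ρV²/2) = 0.03123·(525/0.144)·(989·0.07675²/2) = 0.03123·3646·2.913 = 331.6 Pa.
ΔP = 331.6 Pa = 0.332 kPa.

ΔP ≈ 0.332 kPa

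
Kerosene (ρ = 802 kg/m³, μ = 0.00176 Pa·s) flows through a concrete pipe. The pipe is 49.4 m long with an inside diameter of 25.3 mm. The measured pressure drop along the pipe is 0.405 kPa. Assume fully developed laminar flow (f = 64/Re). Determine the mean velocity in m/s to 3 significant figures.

V ≈ 0.0932 m/s

For laminar flow, f = 64/Re with Re = ρVD/μ, so Darcy-Weisbach reduces to ΔP = 32μLV/D². Solving for V: V = ΔP·D²/(32μL) = 405·(0.0253)²/(32·0.00176·49.4) = 0.09318 m/s.
Check: Re = ρVD/μ = 802·0.09318·0.0253/0.00176 = 1074 < 2300, so the laminar assumption holds.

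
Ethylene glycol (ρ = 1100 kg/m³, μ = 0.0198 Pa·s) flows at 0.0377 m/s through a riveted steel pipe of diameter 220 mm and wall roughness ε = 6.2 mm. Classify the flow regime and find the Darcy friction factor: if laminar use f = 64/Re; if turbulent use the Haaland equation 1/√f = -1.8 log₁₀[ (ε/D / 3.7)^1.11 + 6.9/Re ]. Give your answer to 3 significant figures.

Re = ρVD/μ = 1100·0.0377·0.22/0.0198 = 460.8.
Re < 2300 → laminar, so f = 64/Re = 0.1389 (roughness is irrelevant in laminar flow).

f ≈ 0.139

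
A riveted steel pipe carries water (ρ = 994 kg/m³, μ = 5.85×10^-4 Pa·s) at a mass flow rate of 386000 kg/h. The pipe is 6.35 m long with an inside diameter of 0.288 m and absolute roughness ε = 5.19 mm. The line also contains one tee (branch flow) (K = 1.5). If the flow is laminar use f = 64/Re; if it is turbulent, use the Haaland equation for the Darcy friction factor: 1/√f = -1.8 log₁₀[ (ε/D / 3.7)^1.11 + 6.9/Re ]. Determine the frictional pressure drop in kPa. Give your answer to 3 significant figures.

ṁ = 386000 kg/h = 386000/3600 = 107.2 kg/s.
A = πD²/4 = π(0.288)²/4 = 0.06514 m²; mean velocity V = ṁ/(ρA) = 107.2/(994 · 0.06514) = 1.656 m/s.
Reynolds number Re = ρVD/μ = 994 · 1.656 · 0.288 / 0.000585 = 8.103e+05.
Re > 4000 → turbulent. Relative roughness ε/D = 0.00519/0.288 = 0.018. Haaland: 1/√f = -1.8 log₁₀[(0.018/3.7)^1.11 + 6.9/8.103e+05] = -1.8 log₁₀[0.00271 + 8.52e-06] = 4.618, so f = 0.0469.
Total minor-loss coefficient ΣK = 1·1.5 = 1.5.
ΔP = [f·L/D + ΣK]·(ρV²/2) = [0.0469·6.35/0.288 + 1.5]·(994·1.656²/2) = [1.034 + 1.5]·1363 = 3453 Pa.
ΔP = 3453 Pa = 3.45 kPa.

ΔP ≈ 3.45 kPa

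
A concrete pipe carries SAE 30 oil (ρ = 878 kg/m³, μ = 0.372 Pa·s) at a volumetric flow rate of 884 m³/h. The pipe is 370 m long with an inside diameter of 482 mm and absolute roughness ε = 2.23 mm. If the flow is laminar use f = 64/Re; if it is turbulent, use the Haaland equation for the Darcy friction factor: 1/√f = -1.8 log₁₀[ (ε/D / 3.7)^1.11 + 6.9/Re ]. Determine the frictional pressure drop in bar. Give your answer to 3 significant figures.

Q = 884 m³/h = 884/3600 = 0.2456 m³/s.
Cross-sectional area A = πD²/4 = π(0.482)²/4 = 0.1825 m²; mean velocity V = Q/A = 0.2456/0.1825 = 1.346 m/s.
Reynolds number Re = ρVD/μ = 878 · 1.346 · 0.482 / 0.372 = 1531.
Re < 2300 → laminar flow, so f = 64/Re = 64/1531 = 0.0418 (the turbulent correlation is not needed).
Darcy-Weisbach: ΔP = f(L/D)(ρV²/2) = 0.0418·(370/0.482)·(878·1.346²/2) = 0.0418·767.6·795.1 = 2.551e+04 Pa.
ΔP = 2.551e+04 Pa = 0.255 bar.

ΔP ≈ 0.255 bar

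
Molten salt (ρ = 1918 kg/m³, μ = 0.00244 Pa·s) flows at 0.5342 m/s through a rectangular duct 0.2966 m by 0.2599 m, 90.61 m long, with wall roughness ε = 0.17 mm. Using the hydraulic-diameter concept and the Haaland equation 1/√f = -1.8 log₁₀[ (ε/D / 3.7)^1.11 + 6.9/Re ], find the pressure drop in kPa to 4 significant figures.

ΔP ≈ 1.807 kPa

Hydraulic diameter D_h = 4A/P = 4·(0.2966·0.2599)/(2·(0.2966+0.2599)) = 0.3083/1.113 = 0.277 m.
Re = ρVD_h/μ = 1918·0.5342·0.277/0.00244 = 1.163e+05.
ε/D_h = 0.00017/0.277 = 0.000614; Haaland gives 1/√f = -1.8 log₁₀[6.37e-05+5.93e-05] = 7.038, so f = 0.02019.
ΔP = f(L/D_h)(ρV²/2) = 0.02019·90.61/0.277·273.7 = 1807 Pa.
ΔP = 1.807 kPa.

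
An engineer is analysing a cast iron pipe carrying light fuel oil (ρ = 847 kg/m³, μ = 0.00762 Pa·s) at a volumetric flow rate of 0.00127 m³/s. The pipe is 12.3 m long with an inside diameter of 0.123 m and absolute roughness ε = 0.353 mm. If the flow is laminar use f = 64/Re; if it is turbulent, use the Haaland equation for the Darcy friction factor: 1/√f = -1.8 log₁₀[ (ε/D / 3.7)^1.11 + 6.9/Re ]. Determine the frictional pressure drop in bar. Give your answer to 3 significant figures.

ΔP ≈ 2.12×10^-4 bar

Cross-sectional area A = πD²/4 = π(0.123)²/4 = 0.01188 m²; mean velocity V = Q/A = 0.00127/0.01188 = 0.1069 m/s.
Reynolds number Re = ρVD/μ = 847 · 0.1069 · 0.123 / 0.00762 = 1461.
Re < 2300 → laminar flow, so f = 64/Re = 64/1461 = 0.0438 (the turbulent correlation is not needed).
Darcy-Weisbach: ΔP = f(L/D)(ρV²/2) = 0.0438·(12.3/0.123)·(847·0.1069²/2) = 0.0438·100·4.838 = 21.19 Pa.
ΔP = 21.19 Pa = 2.12×10^-4 bar.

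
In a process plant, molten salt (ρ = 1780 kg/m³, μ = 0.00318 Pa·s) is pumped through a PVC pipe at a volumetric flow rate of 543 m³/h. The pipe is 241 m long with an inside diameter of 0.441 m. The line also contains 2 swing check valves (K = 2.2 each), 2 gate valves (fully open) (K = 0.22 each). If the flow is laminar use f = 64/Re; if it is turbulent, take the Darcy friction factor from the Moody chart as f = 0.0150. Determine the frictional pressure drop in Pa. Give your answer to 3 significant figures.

Q = 543 m³/h = 543/3600 = 0.1508 m³/s.
Cross-sectional area A = πD²/4 = π(0.441)²/4 = 0.1527 m²; mean velocity V = Q/A = 0.1508/0.1527 = 0.9875 m/s.
Reynolds number Re = ρVD/μ = 1780 · 0.9875 · 0.441 / 0.00318 = 2.438e+05.
Re > 4000 → turbulent; use the Moody-chart value f = 0.0150.
Total minor-loss coefficient ΣK = 2·2.2 + 2·0.22 = 4.84.
ΔP = [f·L/D + ΣK]·(ρV²/2) = [0.015·241/0.441 + 4.84]·(1780·0.9875²/2) = [8.197 + 4.84]·867.9 = 1.131e+04 Pa.

ΔP ≈ 11300 Pa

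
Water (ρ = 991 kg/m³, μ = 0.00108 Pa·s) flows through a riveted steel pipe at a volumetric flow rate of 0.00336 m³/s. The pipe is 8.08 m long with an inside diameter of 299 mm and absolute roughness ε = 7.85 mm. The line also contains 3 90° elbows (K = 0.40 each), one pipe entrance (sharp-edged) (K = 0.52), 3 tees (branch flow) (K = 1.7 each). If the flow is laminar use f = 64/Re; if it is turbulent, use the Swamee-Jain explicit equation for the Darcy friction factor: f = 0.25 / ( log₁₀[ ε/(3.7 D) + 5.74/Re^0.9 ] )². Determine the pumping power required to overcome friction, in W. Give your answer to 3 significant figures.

P ≈ 0.0319 W

Cross-sectional area A = πD²/4 = π(0.299)²/4 = 0.07022 m²; mean velocity V = Q/A = 0.00336/0.07022 = 0.04785 m/s.
Reynolds number Re = ρVD/μ = 991 · 0.04785 · 0.299 / 0.00108 = 1.313e+04.
Re > 4000 → turbulent. Relative roughness ε/D = 0.00785/0.299 = 0.0263. Swamee-Jain: f = 0.25/(log₁₀[0.0263/3.7 + 5.74/1.313e+04^0.9])² = 0.25/(log₁₀[0.0071 + 0.00113])² = 0.25/(-2.085)² = 0.05751.
Total minor-loss coefficient ΣK = 3·0.4 + 1·0.52 + 3·1.7 = 6.82.
ΔP = [f·L/D + ΣK]·(ρV²/2) = [0.05751·8.08/0.299 + 6.82]·(991·0.04785²/2) = [1.554 + 6.82]·1.135 = 9.502 Pa.
Pumping power P = QΔP = 0.00336·9.502 = 0.03193 W = 0.0319 W.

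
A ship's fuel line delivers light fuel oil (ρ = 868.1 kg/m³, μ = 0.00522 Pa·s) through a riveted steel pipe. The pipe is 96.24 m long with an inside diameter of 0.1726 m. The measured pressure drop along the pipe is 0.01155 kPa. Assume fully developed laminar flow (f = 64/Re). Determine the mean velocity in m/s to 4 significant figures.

For laminar flow, f = 64/Re with Re = ρVD/μ, so Darcy-Weisbach reduces to ΔP = 32μLV/D². Solving for V: V = ΔP·D²/(32μL) = 11.55·(0.1726)²/(32·0.00522·96.24) = 0.0214 m/s.
Check: Re = ρVD/μ = 868.1·0.0214·0.1726/0.00522 = 614.4 < 2300, so the laminar assumption holds.

V ≈ 0.02140 m/s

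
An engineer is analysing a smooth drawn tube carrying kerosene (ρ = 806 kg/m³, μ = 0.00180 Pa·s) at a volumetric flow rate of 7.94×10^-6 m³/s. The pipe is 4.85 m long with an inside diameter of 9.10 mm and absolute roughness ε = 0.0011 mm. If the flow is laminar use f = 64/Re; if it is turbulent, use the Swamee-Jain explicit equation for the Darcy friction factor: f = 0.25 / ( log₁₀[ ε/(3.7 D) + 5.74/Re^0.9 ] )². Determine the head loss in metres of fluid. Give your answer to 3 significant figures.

h_f ≈ 0.0521 m

Cross-sectional area A = πD²/4 = π(0.0091)²/4 = 6.504e-05 m²; mean velocity V = Q/A = 7.94e-06/6.504e-05 = 0.1221 m/s.
Reynolds number Re = ρVD/μ = 806 · 0.1221 · 0.0091 / 0.0018 = 497.5.
Re < 2300 → laminar flow, so f = 64/Re = 64/497.5 = 0.1287 (the turbulent correlation is not needed).
Darcy-Weisbach: ΔP = f(L/D)(ρV²/2) = 0.1287·(4.85/0.0091)·(806·0.1221²/2) = 0.1287·533·6.006 = 411.8 Pa.
Head loss h_f = ΔP/(ρg) = 411.8/(806·9.81) = 0.0521 m.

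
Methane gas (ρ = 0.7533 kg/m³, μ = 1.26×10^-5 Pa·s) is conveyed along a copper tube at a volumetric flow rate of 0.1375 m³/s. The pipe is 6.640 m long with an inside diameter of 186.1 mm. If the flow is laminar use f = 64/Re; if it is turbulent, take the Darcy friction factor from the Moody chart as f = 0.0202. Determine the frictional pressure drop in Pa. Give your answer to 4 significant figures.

Cross-sectional area A = πD²/4 = π(0.1861)²/4 = 0.0272 m²; mean velocity V = Q/A = 0.1375/0.0272 = 5.055 m/s.
Reynolds number Re = ρVD/μ = 0.7533 · 5.055 · 0.1861 / 1.26e-05 = 5.624e+04.
Re > 4000 → turbulent; use the Moody-chart value f = 0.0202.
Darcy-Weisbach: ΔP = f(L/D)(ρV²/2) = 0.0202·(6.64/0.1861)·(0.7533·5.055²/2) = 0.0202·35.68·9.624 = 6.937 Pa.

ΔP ≈ 6.937 Pa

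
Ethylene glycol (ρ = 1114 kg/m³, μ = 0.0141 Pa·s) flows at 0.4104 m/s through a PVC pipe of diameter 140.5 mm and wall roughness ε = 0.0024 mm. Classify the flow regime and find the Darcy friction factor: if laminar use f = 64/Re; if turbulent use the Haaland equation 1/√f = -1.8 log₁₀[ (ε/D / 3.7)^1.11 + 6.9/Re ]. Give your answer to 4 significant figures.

Re = ρVD/μ = 1114·0.4104·0.1405/0.0141 = 4556.
Re > 4000 → turbulent. ε/D = 2.4e-06/0.1405 = 1.71e-05; Haaland: 1/√f = -1.8 log₁₀[1.2e-06 + 0.00151] = 5.075, so f = 0.03883.

f ≈ 0.03883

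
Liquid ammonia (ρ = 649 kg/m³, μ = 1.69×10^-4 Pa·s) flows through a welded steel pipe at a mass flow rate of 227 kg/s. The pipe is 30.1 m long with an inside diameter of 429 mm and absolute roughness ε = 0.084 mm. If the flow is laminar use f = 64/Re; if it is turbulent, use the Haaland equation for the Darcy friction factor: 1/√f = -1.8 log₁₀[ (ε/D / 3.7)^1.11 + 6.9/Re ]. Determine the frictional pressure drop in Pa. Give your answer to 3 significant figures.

A = πD²/4 = π(0.429)²/4 = 0.1445 m²; mean velocity V = ṁ/(ρA) = 227/(649 · 0.1445) = 2.42 m/s.
Reynolds number Re = ρVD/μ = 649 · 2.42 · 0.429 / 0.000169 = 3.987e+06.
Re > 4000 → turbulent. Relative roughness ε/D = 8.4e-05/0.429 = 0.000196. Haaland: 1/√f = -1.8 log₁₀[(0.000196/3.7)^1.11 + 6.9/3.987e+06] = -1.8 log₁₀[1.79e-05 + 1.73e-06] = 8.472, so f = 0.01393.
Darcy-Weisbach: ΔP = f(L/D)(ρV²/2) = 0.01393·(30.1/0.429)·(649·2.42²/2) = 0.01393·70.16·1900 = 1857 Pa.

ΔP ≈ 1860 Pa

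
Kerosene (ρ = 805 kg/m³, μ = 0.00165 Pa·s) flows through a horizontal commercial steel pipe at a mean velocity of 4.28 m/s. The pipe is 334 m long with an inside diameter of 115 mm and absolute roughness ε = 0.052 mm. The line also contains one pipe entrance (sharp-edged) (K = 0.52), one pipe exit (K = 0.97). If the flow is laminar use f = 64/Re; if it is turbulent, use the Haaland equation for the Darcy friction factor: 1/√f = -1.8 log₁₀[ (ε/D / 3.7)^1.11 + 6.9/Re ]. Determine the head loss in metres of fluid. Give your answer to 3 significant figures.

Reynolds number Re = ρVD/μ = 805 · 4.28 · 0.115 / 0.00165 = 2.401e+05.
Re > 4000 → turbulent. Relative roughness ε/D = 5.2e-05/0.115 = 0.000452. Haaland: 1/√f = -1.8 log₁₀[(0.000452/3.7)^1.11 + 6.9/2.401e+05] = -1.8 log₁₀[4.54e-05 + 2.87e-05] = 7.434, so f = 0.01809.
Total minor-loss coefficient ΣK = 1·0.52 + 1·0.97 = 1.49.
ΔP = [f·L/D + ΣK]·(ρV²/2) = [0.01809·334/0.115 + 1.49]·(805·4.28²/2) = [52.55 + 1.49]·7373 = 3.984e+05 Pa.
Head loss h_f = ΔP/(ρg) = 3.984e+05/(805·9.81) = 50.5 m.

h_f ≈ 50.5 m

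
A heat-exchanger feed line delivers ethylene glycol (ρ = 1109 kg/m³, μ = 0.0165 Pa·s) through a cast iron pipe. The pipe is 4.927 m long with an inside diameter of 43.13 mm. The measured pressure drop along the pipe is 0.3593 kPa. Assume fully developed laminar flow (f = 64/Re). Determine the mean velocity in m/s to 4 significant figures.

V ≈ 0.2569 m/s

For laminar flow, f = 64/Re with Re = ρVD/μ, so Darcy-Weisbach reduces to ΔP = 32μLV/D². Solving for V: V = ΔP·D²/(32μL) = 359.3·(0.04313)²/(32·0.0165·4.927) = 0.2569 m/s.
Check: Re = ρVD/μ = 1109·0.2569·0.04313/0.0165 = 744.8 < 2300, so the laminar assumption holds.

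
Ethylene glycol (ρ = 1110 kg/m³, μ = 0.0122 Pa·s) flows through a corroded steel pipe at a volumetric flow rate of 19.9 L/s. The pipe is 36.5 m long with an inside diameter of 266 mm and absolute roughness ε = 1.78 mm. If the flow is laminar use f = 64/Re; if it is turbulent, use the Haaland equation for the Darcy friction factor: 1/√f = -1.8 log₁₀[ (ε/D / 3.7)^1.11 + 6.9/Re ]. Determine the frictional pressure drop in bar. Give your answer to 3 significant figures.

ΔP ≈ 0.00393 bar

Q = 19.9 L/s = 19.9/1000 = 0.0199 m³/s.
Cross-sectional area A = πD²/4 = π(0.266)²/4 = 0.05557 m²; mean velocity V = Q/A = 0.0199/0.05557 = 0.3581 m/s.
Reynolds number Re = ρVD/μ = 1110 · 0.3581 · 0.266 / 0.0122 = 8667.
Re > 4000 → turbulent. Relative roughness ε/D = 0.00178/0.266 = 0.00669. Haaland: 1/√f = -1.8 log₁₀[(0.00669/3.7)^1.11 + 6.9/8667] = -1.8 log₁₀[0.000903 + 0.000796] = 4.986, so f = 0.04023.
Darcy-Weisbach: ΔP = f(L/D)(ρV²/2) = 0.04023·(36.5/0.266)·(1110·0.3581²/2) = 0.04023·137.2·71.17 = 392.9 Pa.
ΔP = 392.9 Pa = 0.00393 bar.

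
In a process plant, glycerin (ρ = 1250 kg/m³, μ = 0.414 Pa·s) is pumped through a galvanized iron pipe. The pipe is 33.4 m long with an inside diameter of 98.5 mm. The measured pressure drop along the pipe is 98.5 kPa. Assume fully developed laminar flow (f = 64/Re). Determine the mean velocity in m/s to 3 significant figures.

V ≈ 2.16 m/s

For laminar flow, f = 64/Re with Re = ρVD/μ, so Darcy-Weisbach reduces to ΔP = 32μLV/D². Solving for V: V = ΔP·D²/(32μL) = 9.85e+04·(0.0985)²/(32·0.414·33.4) = 2.16 m/s.
Check: Re = ρVD/μ = 1250·2.16·0.0985/0.414 = 642.3 < 2300, so the laminar assumption holds.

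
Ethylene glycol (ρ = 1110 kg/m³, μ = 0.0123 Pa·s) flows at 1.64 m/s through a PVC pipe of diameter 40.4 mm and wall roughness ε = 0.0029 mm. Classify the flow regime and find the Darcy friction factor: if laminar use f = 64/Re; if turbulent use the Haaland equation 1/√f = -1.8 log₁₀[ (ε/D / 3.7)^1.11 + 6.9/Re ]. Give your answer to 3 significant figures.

f ≈ 0.0358

Re = ρVD/μ = 1110·1.64·0.0404/0.0123 = 5979.
Re > 4000 → turbulent. ε/D = 2.9e-06/0.0404 = 7.18e-05; Haaland: 1/√f = -1.8 log₁₀[5.88e-06 + 0.00115] = 5.284, so f = 0.03582.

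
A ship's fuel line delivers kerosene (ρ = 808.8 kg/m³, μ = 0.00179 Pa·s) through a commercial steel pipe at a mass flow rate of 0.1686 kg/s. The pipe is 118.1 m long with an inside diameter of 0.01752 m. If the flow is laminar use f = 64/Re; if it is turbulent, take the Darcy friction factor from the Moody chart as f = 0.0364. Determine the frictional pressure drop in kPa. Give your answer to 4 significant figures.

ΔP ≈ 74.19 kPa

A = πD²/4 = π(0.01752)²/4 = 0.0002411 m²; mean velocity V = ṁ/(ρA) = 0.1686/(808.8 · 0.0002411) = 0.8647 m/s.
Reynolds number Re = ρVD/μ = 808.8 · 0.8647 · 0.01752 / 0.00179 = 6845.
Re > 4000 → turbulent; use the Moody-chart value f = 0.0364.
Darcy-Weisbach: ΔP = f(L/D)(ρV²/2) = 0.0364·(118.1/0.01752)·(808.8·0.8647²/2) = 0.0364·6741·302.4 = 7.419e+04 Pa.
ΔP = 7.419e+04 Pa = 74.19 kPa.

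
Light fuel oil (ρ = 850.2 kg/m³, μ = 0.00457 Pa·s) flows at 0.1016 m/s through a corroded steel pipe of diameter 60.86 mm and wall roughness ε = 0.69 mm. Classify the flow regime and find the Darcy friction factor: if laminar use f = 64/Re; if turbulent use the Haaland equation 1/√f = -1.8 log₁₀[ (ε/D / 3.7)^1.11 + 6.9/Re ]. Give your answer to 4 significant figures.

f ≈ 0.05564

Re = ρVD/μ = 850.2·0.1016·0.06086/0.00457 = 1150.
Re < 2300 → laminar, so f = 64/Re = 0.05564 (roughness is irrelevant in laminar flow).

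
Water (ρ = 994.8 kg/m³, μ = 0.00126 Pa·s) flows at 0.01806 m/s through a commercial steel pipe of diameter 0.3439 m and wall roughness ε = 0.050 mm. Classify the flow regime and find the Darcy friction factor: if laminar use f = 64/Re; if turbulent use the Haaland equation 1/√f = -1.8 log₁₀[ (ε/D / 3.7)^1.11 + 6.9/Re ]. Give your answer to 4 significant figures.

Re = ρVD/μ = 994.8·0.01806·0.3439/0.00126 = 4904.
Re > 4000 → turbulent. ε/D = 5e-05/0.3439 = 0.000145; Haaland: 1/√f = -1.8 log₁₀[1.29e-05 + 0.00141] = 5.126, so f = 0.03806.

f ≈ 0.03806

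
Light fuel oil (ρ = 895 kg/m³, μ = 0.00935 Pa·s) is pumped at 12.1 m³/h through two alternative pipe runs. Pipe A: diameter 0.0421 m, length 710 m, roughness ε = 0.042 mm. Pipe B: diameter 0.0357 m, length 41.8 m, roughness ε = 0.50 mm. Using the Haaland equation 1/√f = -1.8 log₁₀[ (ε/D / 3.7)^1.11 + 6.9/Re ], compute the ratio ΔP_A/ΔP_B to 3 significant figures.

Pipe A: V = Q/A = 0.003361/0.001392 = 2.415 m/s; Re = 9730; ε/D = 0.000998; Haaland → f = 0.03239; ΔP_A = f(L/D)(ρV²/2) = 1.425e+06 Pa.
Pipe B: V = Q/A = 0.003361/0.001001 = 3.358 m/s; Re = 1.147e+04; ε/D = 0.014; Haaland → f = 0.04649; ΔP_B = f(L/D)(ρV²/2) = 2.747e+05 Pa.
ΔP_A/ΔP_B = 1.425e+06/2.747e+05 = 5.19.

ΔP_A/ΔP_B ≈ 5.19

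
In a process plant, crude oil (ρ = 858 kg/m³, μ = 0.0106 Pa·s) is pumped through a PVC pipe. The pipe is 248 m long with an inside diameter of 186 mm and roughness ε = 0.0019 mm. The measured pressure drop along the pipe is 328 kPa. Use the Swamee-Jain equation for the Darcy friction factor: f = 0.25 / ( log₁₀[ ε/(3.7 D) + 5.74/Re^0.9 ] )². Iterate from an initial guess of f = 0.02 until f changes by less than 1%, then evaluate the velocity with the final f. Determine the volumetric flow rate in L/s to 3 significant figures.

Rearranging Darcy-Weisbach: V = √(2·ΔP·D/(f·L·ρ)). With ε/D = 1.9e-06/0.186 = 1.02e-05, iterate starting from f = 0.02:
  f = 0.02 → V = √(2·3.28e+05·0.186/(0.02·248·858)) = 5.355 m/s; Re = ρVD/μ = 8.062e+04; f → 0.01875
  f = 0.01875 → V = 5.53 m/s; Re = 8.326e+04; f → 0.01862
Converged (Δf/f < 1%). With the final f = 0.01862: V = √(2·3.28e+05·0.186/(0.01862·248·858)) = 5.549 m/s.
Q = V·A = 5.549·(π/4·0.186²) = 0.1508 m³/s = 151 L/s.

Q ≈ 151 L/s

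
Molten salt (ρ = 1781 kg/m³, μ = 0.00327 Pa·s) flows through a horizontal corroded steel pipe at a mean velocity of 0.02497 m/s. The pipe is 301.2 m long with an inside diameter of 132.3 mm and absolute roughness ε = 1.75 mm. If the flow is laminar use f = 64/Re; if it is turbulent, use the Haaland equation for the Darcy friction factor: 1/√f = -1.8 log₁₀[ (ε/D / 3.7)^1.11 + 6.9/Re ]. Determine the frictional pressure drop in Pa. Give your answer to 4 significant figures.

Reynolds number Re = ρVD/μ = 1781 · 0.02497 · 0.1323 / 0.00327 = 1799.
Re < 2300 → laminar flow, so f = 64/Re = 64/1799 = 0.03557 (the turbulent correlation is not needed).
Darcy-Weisbach: ΔP = f(L/D)(ρV²/2) = 0.03557·(301.2/0.1323)·(1781·0.02497²/2) = 0.03557·2277·0.5552 = 44.96 Pa.

ΔP ≈ 44.96 Pa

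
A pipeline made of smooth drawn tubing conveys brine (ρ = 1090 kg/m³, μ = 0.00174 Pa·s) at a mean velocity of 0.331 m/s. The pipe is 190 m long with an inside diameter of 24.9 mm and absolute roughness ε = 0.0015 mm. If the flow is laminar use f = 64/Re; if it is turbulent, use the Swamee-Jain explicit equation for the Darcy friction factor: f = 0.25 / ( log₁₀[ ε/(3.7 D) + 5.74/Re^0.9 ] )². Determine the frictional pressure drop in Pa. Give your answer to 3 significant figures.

ΔP ≈ 17100 Pa

Reynolds number Re = ρVD/μ = 1090 · 0.331 · 0.0249 / 0.00174 = 5163.
Re > 4000 → turbulent. Relative roughness ε/D = 1.5e-06/0.0249 = 6.02e-05. Swamee-Jain: f = 0.25/(log₁₀[6.02e-05/3.7 + 5.74/5163^0.9])² = 0.25/(log₁₀[1.63e-05 + 0.00261])² = 0.25/(-2.58)² = 0.03756.
Darcy-Weisbach: ΔP = f(L/D)(ρV²/2) = 0.03756·(190/0.0249)·(1090·0.331²/2) = 0.03756·7631·59.71 = 1.711e+04 Pa.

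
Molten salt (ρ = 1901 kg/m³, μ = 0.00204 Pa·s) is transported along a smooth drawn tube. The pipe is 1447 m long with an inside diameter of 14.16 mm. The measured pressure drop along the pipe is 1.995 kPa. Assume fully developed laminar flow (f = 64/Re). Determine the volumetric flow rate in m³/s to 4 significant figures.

For laminar flow, f = 64/Re with Re = ρVD/μ, so Darcy-Weisbach reduces to ΔP = 32μLV/D². Solving for V: V = ΔP·D²/(32μL) = 1995·(0.01416)²/(32·0.00204·1447) = 0.004235 m/s.
Check: Re = ρVD/μ = 1901·0.004235·0.01416/0.00204 = 55.88 < 2300, so the laminar assumption holds.
Q = V·A = 0.004235·(π/4·0.01416²) = 6.669e-07 m³/s = 6.669×10^-7 m³/s.

Q ≈ 6.669×10^-7 m³/s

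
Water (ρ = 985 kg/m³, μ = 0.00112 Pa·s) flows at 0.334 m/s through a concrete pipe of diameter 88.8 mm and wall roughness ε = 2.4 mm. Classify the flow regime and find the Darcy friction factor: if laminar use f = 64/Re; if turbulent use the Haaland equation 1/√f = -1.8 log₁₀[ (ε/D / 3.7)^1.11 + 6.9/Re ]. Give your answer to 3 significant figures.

Re = ρVD/μ = 985·0.334·0.0888/0.00112 = 2.608e+04.
Re > 4000 → turbulent. ε/D = 0.0024/0.0888 = 0.027; Haaland: 1/√f = -1.8 log₁₀[0.00425 + 0.000265] = 4.221, so f = 0.05612.

f ≈ 0.0561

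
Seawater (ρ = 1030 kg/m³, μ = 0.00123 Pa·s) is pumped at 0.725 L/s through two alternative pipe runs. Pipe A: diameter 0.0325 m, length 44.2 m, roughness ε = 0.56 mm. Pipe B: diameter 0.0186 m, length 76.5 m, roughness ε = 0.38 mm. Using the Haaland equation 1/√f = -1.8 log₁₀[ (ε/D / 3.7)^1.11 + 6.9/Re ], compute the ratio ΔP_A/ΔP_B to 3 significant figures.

Pipe A: V = Q/A = 0.000725/0.0008296 = 0.8739 m/s; Re = 2.378e+04; ε/D = 0.0172; Haaland → f = 0.04776; ΔP_A = f(L/D)(ρV²/2) = 2.555e+04 Pa.
Pipe B: V = Q/A = 0.000725/0.0002717 = 2.668 m/s; Re = 4.156e+04; ε/D = 0.0204; Haaland → f = 0.05003; ΔP_B = f(L/D)(ρV²/2) = 7.545e+05 Pa.
ΔP_A/ΔP_B = 2.555e+04/7.545e+05 = 0.0339.

ΔP_A/ΔP_B ≈ 0.0339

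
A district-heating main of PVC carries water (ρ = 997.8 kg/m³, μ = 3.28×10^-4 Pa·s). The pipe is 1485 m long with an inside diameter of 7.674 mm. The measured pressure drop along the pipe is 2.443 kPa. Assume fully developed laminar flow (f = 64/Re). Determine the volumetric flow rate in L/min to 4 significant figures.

Q ≈ 0.02562 L/min

For laminar flow, f = 64/Re with Re = ρVD/μ, so Darcy-Weisbach reduces to ΔP = 32μLV/D². Solving for V: V = ΔP·D²/(32μL) = 2443·(0.007674)²/(32·0.000328·1485) = 0.00923 m/s.
Check: Re = ρVD/μ = 997.8·0.00923·0.007674/0.000328 = 215.5 < 2300, so the laminar assumption holds.
Q = V·A = 0.00923·(π/4·0.007674²) = 4.269e-07 m³/s = 0.02562 L/min.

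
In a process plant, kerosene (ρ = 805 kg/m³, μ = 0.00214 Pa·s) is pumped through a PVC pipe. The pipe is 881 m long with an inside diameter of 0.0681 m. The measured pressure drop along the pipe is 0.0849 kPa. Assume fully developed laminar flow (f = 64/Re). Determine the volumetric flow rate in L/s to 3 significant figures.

Q ≈ 0.0238 L/s

For laminar flow, f = 64/Re with Re = ρVD/μ, so Darcy-Weisbach reduces to ΔP = 32μLV/D². Solving for V: V = ΔP·D²/(32μL) = 84.9·(0.0681)²/(32·0.00214·881) = 0.006526 m/s.
Check: Re = ρVD/μ = 805·0.006526·0.0681/0.00214 = 167.2 < 2300, so the laminar assumption holds.
Q = V·A = 0.006526·(π/4·0.0681²) = 2.377e-05 m³/s = 0.0238 L/s.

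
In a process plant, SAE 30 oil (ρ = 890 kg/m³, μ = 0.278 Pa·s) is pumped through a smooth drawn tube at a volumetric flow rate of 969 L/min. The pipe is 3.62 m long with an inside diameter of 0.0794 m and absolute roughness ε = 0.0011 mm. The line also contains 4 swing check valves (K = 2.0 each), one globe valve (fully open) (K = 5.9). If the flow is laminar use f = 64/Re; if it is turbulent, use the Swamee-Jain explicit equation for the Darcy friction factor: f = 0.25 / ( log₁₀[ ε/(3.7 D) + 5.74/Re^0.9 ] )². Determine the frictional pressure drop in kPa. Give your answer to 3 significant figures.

ΔP ≈ 82.5 kPa

Q = 969 L/min = 969/60000 = 0.01615 m³/s.
Cross-sectional area A = πD²/4 = π(0.0794)²/4 = 0.004951 m²; mean velocity V = Q/A = 0.01615/0.004951 = 3.262 m/s.
Reynolds number Re = ρVD/μ = 890 · 3.262 · 0.0794 / 0.278 = 829.1.
Re < 2300 → laminar flow, so f = 64/Re = 64/829.1 = 0.07719 (the turbulent correlation is not needed).
Total minor-loss coefficient ΣK = 4·2 + 1·5.9 = 13.9.
ΔP = [f·L/D + ΣK]·(ρV²/2) = [0.07719·3.62/0.0794 + 13.9]·(890·3.262²/2) = [3.519 + 13.9]·4734 = 8.247e+04 Pa.
ΔP = 8.247e+04 Pa = 82.5 kPa.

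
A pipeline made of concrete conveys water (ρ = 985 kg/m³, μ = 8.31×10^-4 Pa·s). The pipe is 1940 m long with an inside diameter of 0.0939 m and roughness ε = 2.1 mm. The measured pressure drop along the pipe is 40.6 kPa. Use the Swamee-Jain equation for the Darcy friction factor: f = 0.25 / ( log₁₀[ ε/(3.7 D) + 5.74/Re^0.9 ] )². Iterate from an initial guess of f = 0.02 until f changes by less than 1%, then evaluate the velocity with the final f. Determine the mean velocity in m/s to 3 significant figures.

Rearranging Darcy-Weisbach: V = √(2·ΔP·D/(f·L·ρ)). With ε/D = 0.0021/0.0939 = 0.0224, iterate starting from f = 0.02:
  f = 0.02 → V = √(2·4.06e+04·0.0939/(0.02·1940·985)) = 0.4467 m/s; Re = ρVD/μ = 4.971e+04; f → 0.0519
  f = 0.0519 → V = 0.2773 m/s; Re = 3.086e+04; f → 0.05248
  f = 0.05248 → V = 0.2757 m/s; Re = 3.069e+04; f → 0.05249
Converged (Δf/f < 1%). With the final f = 0.05249: V = √(2·4.06e+04·0.0939/(0.05249·1940·985)) = 0.2757 m/s.

V ≈ 0.276 m/s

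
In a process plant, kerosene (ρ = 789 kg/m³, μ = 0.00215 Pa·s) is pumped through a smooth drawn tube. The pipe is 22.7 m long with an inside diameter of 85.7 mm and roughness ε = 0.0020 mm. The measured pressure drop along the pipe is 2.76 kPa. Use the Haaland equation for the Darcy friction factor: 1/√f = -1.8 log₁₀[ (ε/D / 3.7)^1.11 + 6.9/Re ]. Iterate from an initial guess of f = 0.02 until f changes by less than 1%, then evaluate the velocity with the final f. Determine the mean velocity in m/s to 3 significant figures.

V ≈ 1.08 m/s

Rearranging Darcy-Weisbach: V = √(2·ΔP·D/(f·L·ρ)). With ε/D = 2e-06/0.0857 = 2.33e-05, iterate starting from f = 0.02:
  f = 0.02 → V = √(2·2760·0.0857/(0.02·22.7·789)) = 1.149 m/s; Re = ρVD/μ = 3.614e+04; f → 0.02236
  f = 0.02236 → V = 1.087 m/s; Re = 3.418e+04; f → 0.02265
  f = 0.02265 → V = 1.08 m/s; Re = 3.396e+04; f → 0.02269
Converged (Δf/f < 1%). With the final f = 0.02269: V = √(2·2760·0.0857/(0.02269·22.7·789)) = 1.079 m/s.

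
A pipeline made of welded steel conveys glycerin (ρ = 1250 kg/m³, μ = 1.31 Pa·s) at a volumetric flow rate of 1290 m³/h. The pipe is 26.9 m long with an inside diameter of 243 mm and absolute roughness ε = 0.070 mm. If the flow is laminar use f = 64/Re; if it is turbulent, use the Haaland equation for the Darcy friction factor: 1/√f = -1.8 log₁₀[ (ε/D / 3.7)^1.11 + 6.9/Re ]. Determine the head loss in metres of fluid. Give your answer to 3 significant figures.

Q = 1290 m³/h = 1290/3600 = 0.3583 m³/s.
Cross-sectional area A = πD²/4 = π(0.243)²/4 = 0.04638 m²; mean velocity V = Q/A = 0.3583/0.04638 = 7.727 m/s.
Reynolds number Re = ρVD/μ = 1250 · 7.727 · 0.243 / 1.31 = 1792.
Re < 2300 → laminar flow, so f = 64/Re = 64/1792 = 0.03572 (the turbulent correlation is not needed).
Darcy-Weisbach: ΔP = f(L/D)(ρV²/2) = 0.03572·(26.9/0.243)·(1250·7.727²/2) = 0.03572·110.7·3.731e+04 = 1.476e+05 Pa.
Head loss h_f = ΔP/(ρg) = 1.476e+05/(1250·9.81) = 12.0 m.

h_f ≈ 12.0 m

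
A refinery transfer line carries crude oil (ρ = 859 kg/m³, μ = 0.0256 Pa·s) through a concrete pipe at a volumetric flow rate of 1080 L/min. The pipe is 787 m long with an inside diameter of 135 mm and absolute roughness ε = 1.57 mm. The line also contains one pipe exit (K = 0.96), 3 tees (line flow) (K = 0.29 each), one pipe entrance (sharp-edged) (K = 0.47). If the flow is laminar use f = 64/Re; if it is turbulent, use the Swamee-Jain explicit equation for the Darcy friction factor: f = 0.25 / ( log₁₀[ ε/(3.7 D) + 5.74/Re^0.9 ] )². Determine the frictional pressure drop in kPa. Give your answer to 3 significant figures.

ΔP ≈ 196 kPa

Q = 1080 L/min = 1080/60000 = 0.018 m³/s.
Cross-sectional area A = πD²/4 = π(0.135)²/4 = 0.01431 m²; mean velocity V = Q/A = 0.018/0.01431 = 1.258 m/s.
Reynolds number Re = ρVD/μ = 859 · 1.258 · 0.135 / 0.0256 = 5696.
Re > 4000 → turbulent. Relative roughness ε/D = 0.00157/0.135 = 0.0116. Swamee-Jain: f = 0.25/(log₁₀[0.0116/3.7 + 5.74/5696^0.9])² = 0.25/(log₁₀[0.00314 + 0.00239])² = 0.25/(-2.257)² = 0.04908.
Total minor-loss coefficient ΣK = 1·0.96 + 3·0.29 + 1·0.47 = 2.3.
ΔP = [f·L/D + ΣK]·(ρV²/2) = [0.04908·787/0.135 + 2.3]·(859·1.258²/2) = [286.1 + 2.3]·679.2 = 1.959e+05 Pa.
ΔP = 1.959e+05 Pa = 196 kPa.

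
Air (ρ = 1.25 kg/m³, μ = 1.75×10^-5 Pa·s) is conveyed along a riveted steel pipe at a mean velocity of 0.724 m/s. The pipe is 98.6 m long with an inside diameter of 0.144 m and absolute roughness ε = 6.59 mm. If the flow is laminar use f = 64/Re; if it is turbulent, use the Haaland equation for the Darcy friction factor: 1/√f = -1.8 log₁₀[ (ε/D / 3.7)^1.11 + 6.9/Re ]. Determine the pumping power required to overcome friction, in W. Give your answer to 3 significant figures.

P ≈ 0.191 W

Reynolds number Re = ρVD/μ = 1.25 · 0.724 · 0.144 / 1.75e-05 = 7447.
Re > 4000 → turbulent. Relative roughness ε/D = 0.00659/0.144 = 0.0458. Haaland: 1/√f = -1.8 log₁₀[(0.0458/3.7)^1.11 + 6.9/7447] = -1.8 log₁₀[0.00763 + 0.000927] = 3.722, so f = 0.07219.
Darcy-Weisbach: ΔP = f(L/D)(ρV²/2) = 0.07219·(98.6/0.144)·(1.25·0.724²/2) = 0.07219·684.7·0.3276 = 16.19 Pa.
Q = V·A = 0.724·0.01629 = 0.01179 m³/s.
Pumping power P = QΔP = 0.01179·16.19 = 0.1909 W = 0.191 W.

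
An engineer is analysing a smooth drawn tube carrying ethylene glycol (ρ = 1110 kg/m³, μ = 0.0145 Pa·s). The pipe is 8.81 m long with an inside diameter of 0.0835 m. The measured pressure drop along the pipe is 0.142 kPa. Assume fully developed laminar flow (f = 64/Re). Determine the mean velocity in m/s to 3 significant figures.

V ≈ 0.242 m/s

For laminar flow, f = 64/Re with Re = ρVD/μ, so Darcy-Weisbach reduces to ΔP = 32μLV/D². Solving for V: V = ΔP·D²/(32μL) = 142·(0.0835)²/(32·0.0145·8.81) = 0.2422 m/s.
Check: Re = ρVD/μ = 1110·0.2422·0.0835/0.0145 = 1548 < 2300, so the laminar assumption holds.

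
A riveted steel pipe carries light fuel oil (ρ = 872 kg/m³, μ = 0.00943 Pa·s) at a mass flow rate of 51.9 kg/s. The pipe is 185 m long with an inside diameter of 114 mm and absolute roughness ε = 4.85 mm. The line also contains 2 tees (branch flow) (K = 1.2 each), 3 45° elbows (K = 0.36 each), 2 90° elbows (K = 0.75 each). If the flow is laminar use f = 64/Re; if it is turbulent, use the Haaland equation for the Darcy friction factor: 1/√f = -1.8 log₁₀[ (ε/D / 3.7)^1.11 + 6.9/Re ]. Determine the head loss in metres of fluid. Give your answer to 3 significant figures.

A = πD²/4 = π(0.114)²/4 = 0.01021 m²; mean velocity V = ṁ/(ρA) = 51.9/(872 · 0.01021) = 5.831 m/s.
Reynolds number Re = ρVD/μ = 872 · 5.831 · 0.114 / 0.00943 = 6.147e+04.
Re > 4000 → turbulent. Relative roughness ε/D = 0.00485/0.114 = 0.0425. Haaland: 1/√f = -1.8 log₁₀[(0.0425/3.7)^1.11 + 6.9/6.147e+04] = -1.8 log₁₀[0.00704 + 0.000112] = 3.862, so f = 0.06703.
Total minor-loss coefficient ΣK = 2·1.2 + 3·0.36 + 2·0.75 = 4.98.
ΔP = [f·L/D + ΣK]·(ρV²/2) = [0.06703·185/0.114 + 4.98]·(872·5.831²/2) = [108.8 + 4.98]·1.482e+04 = 1.686e+06 Pa.
Head loss h_f = ΔP/(ρg) = 1.686e+06/(872·9.81) = 197 m.

h_f ≈ 197 m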